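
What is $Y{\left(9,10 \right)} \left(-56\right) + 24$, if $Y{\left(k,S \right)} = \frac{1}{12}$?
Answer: $\frac{58}{3} \approx 19.333$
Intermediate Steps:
$Y{\left(k,S \right)} = \frac{1}{12}$
$Y{\left(9,10 \right)} \left(-56\right) + 24 = \frac{1}{12} \left(-56\right) + 24 = - \frac{14}{3} + 24 = \frac{58}{3}$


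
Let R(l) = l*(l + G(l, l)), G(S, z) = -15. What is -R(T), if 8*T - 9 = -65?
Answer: -154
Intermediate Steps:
T = -7 (T = 9/8 + (⅛)*(-65) = 9/8 - 65/8 = -7)
R(l) = l*(-15 + l) (R(l) = l*(l - 15) = l*(-15 + l))
-R(T) = -(-7)*(-15 - 7) = -(-7)*(-22) = -1*154 = -154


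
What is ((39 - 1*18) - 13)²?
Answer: 64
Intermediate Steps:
((39 - 1*18) - 13)² = ((39 - 18) - 13)² = (21 - 13)² = 8² = 64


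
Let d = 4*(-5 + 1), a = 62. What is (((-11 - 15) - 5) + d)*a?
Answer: -2914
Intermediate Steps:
d = -16 (d = 4*(-4) = -16)
(((-11 - 15) - 5) + d)*a = (((-11 - 15) - 5) - 16)*62 = ((-26 - 5) - 16)*62 = (-31 - 16)*62 = -47*62 = -2914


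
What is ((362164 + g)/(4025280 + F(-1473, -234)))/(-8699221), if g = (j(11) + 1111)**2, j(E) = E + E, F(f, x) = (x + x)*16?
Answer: -1645853/34951660540032 ≈ -4.7089e-8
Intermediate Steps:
F(f, x) = 32*x (F(f, x) = (2*x)*16 = 32*x)
j(E) = 2*E
g = 1283689 (g = (2*11 + 1111)**2 = (22 + 1111)**2 = 1133**2 = 1283689)
((362164 + g)/(4025280 + F(-1473, -234)))/(-8699221) = ((362164 + 1283689)/(4025280 + 32*(-234)))/(-8699221) = (1645853/(4025280 - 7488))*(-1/8699221) = (1645853/4017792)*(-1/8699221) = -1645853/34951660540032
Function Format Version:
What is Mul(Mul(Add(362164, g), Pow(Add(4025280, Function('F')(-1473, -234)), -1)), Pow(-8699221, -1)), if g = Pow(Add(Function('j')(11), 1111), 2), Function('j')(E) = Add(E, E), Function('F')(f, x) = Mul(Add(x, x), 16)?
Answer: Rational(-1645853, 34951660540032) ≈ -4.7089e-8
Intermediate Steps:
Function('F')(f, x) = Mul(32, x) (Function('F')(f, x) = Mul(Mul(2, x), 16) = Mul(32, x))
Function('j')(E) = Mul(2, E)
g = 1283689 (g = Pow(Add(Mul(2, 11), 1111), 2) = Pow(Add(22, 1111), 2) = Pow(1133, 2) = 1283689)
Mul(Mul(Add(362164, g), Pow(Add(4025280, Function('F')(-1473, -234)), -1)), Pow(-8699221, -1)) = Mul(Mul(Add(362164, 1283689), Pow(Add(4025280, Mul(32, -234)), -1)), Pow(-8699221, -1)) = Mul(Mul(1645853, Pow(Add(4025280, -7488), -1)), Rational(-1, 8699221)) = Mul(Mul(1645853, Pow(4017792, -1)), Rational(-1, 8699221)) = Mul(Mul(1645853, Rational(1, 4017792)), Rational(-1, 8699221)) = Mul(Rational(1645853, 4017792), Rational(-1, 8699221)) = Rational(-1645853, 34951660540032)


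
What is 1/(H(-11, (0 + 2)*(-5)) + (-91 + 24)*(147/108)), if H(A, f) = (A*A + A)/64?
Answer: -288/25769 ≈ -0.011176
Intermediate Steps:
H(A, f) = A/64 + A²/64 (H(A, f) = (A² + A)*(1/64) = (A + A²)*(1/64) = A/64 + A²/64)
1/(H(-11, (0 + 2)*(-5)) + (-91 + 24)*(147/108)) = 1/((1/64)*(-11)*(1 - 11) + (-91 + 24)*(147/108)) = 1/((1/64)*(-11)*(-10) - 9849/108) = 1/(55/32 - 67*49/36) = 1/(55/32 - 3283/36) = 1/(-25769/288) = -288/25769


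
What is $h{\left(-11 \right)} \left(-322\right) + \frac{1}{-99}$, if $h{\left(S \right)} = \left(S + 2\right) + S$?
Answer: $\frac{637559}{99} \approx 6440.0$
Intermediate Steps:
$h{\left(S \right)} = 2 + 2 S$ ($h{\left(S \right)} = \left(2 + S\right) + S = 2 + 2 S$)
$h{\left(-11 \right)} \left(-322\right) + \frac{1}{-99} = \left(2 + 2 \left(-11\right)\right) \left(-322\right) + \frac{1}{-99} = \left(2 - 22\right) \left(-322\right) - \frac{1}{99} = \left(-20\right) \left(-322\right) - \frac{1}{99} = 6440 - \frac{1}{99} = \frac{637559}{99}$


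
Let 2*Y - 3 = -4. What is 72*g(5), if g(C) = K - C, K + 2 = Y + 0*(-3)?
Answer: -540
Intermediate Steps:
Y = -1/2 (Y = 3/2 + (1/2)*(-4) = 3/2 - 2 = -1/2 ≈ -0.50000)
K = -5/2 (K = -2 + (-1/2 + 0*(-3)) = -2 + (-1/2 + 0) = -2 - 1/2 = -5/2 ≈ -2.5000)
g(C) = -5/2 - C
72*g(5) = 72*(-5/2 - 1*5) = 72*(-5/2 - 5) = 72*(-15/2) = -540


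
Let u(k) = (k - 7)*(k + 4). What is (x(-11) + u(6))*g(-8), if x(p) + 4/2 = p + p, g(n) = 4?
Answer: -136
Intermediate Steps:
u(k) = (-7 + k)*(4 + k)
x(p) = -2 + 2*p (x(p) = -2 + (p + p) = -2 + 2*p)
(x(-11) + u(6))*g(-8) = ((-2 + 2*(-11)) + (-28 + 6² - 3*6))*4 = ((-2 - 22) + (-28 + 36 - 18))*4 = (-24 - 10)*4 = -34*4 = -136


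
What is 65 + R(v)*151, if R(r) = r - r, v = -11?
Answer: 65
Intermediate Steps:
R(r) = 0
65 + R(v)*151 = 65 + 0*151 = 65 + 0 = 65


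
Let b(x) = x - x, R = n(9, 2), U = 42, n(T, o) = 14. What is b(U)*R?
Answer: 0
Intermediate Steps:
R = 14
b(x) = 0
b(U)*R = 0*14 = 0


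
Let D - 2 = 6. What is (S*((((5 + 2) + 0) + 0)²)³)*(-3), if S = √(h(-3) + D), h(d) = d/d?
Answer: -1058841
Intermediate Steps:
h(d) = 1
D = 8 (D = 2 + 6 = 8)
S = 3 (S = √(1 + 8) = √9 = 3)
(S*((((5 + 2) + 0) + 0)²)³)*(-3) = (3*((((5 + 2) + 0) + 0)²)³)*(-3) = (3*(((7 + 0) + 0)²)³)*(-3) = (3*((7 + 0)²)³)*(-3) = (3*(7²)³)*(-3) = (3*49³)*(-3) = (3*117649)*(-3) = 352947*(-3) = -1058841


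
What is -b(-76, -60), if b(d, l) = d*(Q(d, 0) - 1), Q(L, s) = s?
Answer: -76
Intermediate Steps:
b(d, l) = -d (b(d, l) = d*(0 - 1) = d*(-1) = -d)
-b(-76, -60) = -(-1)*(-76) = -1*76 = -76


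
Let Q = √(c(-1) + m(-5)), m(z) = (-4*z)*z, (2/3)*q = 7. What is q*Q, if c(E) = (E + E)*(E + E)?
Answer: 42*I*√6 ≈ 102.88*I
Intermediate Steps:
q = 21/2 (q = (3/2)*7 = 21/2 ≈ 10.500)
c(E) = 4*E² (c(E) = (2*E)*(2*E) = 4*E²)
m(z) = -4*z²
Q = 4*I*√6 (Q = √(4*(-1)² - 4*(-5)²) = √(4*1 - 4*25) = √(4 - 100) = √(-96) = 4*I*√6 ≈ 9.798*I)
q*Q = 21*(4*I*√6)/2 = 42*I*√6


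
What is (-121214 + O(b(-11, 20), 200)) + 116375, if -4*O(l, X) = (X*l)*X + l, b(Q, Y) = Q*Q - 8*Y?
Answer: 1540683/4 ≈ 3.8517e+5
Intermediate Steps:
b(Q, Y) = Q**2 - 8*Y
O(l, X) = -l/4 - l*X**2/4 (O(l, X) = -((X*l)*X + l)/4 = -(l*X**2 + l)/4 = -(l + l*X**2)/4 = -l/4 - l*X**2/4)
(-121214 + O(b(-11, 20), 200)) + 116375 = (-121214 - ((-11)**2 - 8*20)*(1 + 200**2)/4) + 116375 = (-121214 - (121 - 160)*(1 + 40000)/4) + 116375 = (-121214 - 1/4*(-39)*40001) + 116375 = (-121214 + 1560039/4) + 116375 = 1075183/4 + 116375 = 1540683/4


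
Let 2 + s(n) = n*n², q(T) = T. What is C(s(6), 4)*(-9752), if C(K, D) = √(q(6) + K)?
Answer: -19504*√55 ≈ -1.4465e+5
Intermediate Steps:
s(n) = -2 + n³ (s(n) = -2 + n*n² = -2 + n³)
C(K, D) = √(6 + K)
C(s(6), 4)*(-9752) = √(6 + (-2 + 6³))*(-9752) = √(6 + (-2 + 216))*(-9752) = √(6 + 214)*(-9752) = √220*(-9752) = (2*√55)*(-9752) = -19504*√55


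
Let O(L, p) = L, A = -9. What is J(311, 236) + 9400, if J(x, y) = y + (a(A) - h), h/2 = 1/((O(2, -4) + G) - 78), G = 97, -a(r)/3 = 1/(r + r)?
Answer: 134905/14 ≈ 9636.1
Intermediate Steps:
a(r) = -3/(2*r) (a(r) = -3/(r + r) = -3*1/(2*r) = -3/(2*r))
h = 2/21 (h = 2/((2 + 97) - 78) = 2/(99 - 78) = 2/21 ≈ 0.095238)
J(x, y) = 1/14 + y (J(x, y) = y + (-3/2/(-9) - 1*2/21) = y + (-3/2*(-1/9) - 2/21) = y + (1/6 - 2/21) = y + 1/14 = 1/14 + y)
J(311, 236) + 9400 = (1/14 + 236) + 9400 = 3305/14 + 9400 = 134905/14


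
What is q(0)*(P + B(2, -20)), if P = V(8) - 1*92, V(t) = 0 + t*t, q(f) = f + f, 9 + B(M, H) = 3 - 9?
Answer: 0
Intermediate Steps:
B(M, H) = -15 (B(M, H) = -9 + (3 - 9) = -9 - 6 = -15)
q(f) = 2*f
V(t) = t² (V(t) = 0 + t² = t²)
P = -28 (P = 8² - 1*92 = 64 - 92 = -28)
q(0)*(P + B(2, -20)) = (2*0)*(-28 - 15) = 0*(-43) = 0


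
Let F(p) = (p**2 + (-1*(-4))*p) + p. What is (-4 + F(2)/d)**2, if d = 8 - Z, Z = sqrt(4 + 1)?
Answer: 16356/3481 - 3472*sqrt(5)/3481 ≈ 2.4684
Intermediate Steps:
Z = sqrt(5) ≈ 2.2361
F(p) = p**2 + 5*p (F(p) = (p**2 + 4*p) + p = p**2 + 5*p)
d = 8 - sqrt(5) ≈ 5.7639
(-4 + F(2)/d)**2 = (-4 + (2*(5 + 2))/(8 - sqrt(5)))**2 = (-4 + (2*7)/(8 - sqrt(5)))**2 = (-4 + 14/(8 - sqrt(5)))**2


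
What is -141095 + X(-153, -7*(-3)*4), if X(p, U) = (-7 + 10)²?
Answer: -141086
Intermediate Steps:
X(p, U) = 9 (X(p, U) = 3² = 9)
-141095 + X(-153, -7*(-3)*4) = -141095 + 9 = -141086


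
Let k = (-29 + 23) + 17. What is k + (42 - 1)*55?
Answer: 2266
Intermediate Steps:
k = 11 (k = -6 + 17 = 11)
k + (42 - 1)*55 = 11 + (42 - 1)*55 = 11 + 41*55 = 11 + 2255 = 2266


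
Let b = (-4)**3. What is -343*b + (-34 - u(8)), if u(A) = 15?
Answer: 21903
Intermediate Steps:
b = -64
-343*b + (-34 - u(8)) = -343*(-64) + (-34 - 1*15) = 21952 + (-34 - 15) = 21952 - 49 = 21903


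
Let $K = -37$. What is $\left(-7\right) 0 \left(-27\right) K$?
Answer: $0$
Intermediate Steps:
$\left(-7\right) 0 \left(-27\right) K = \left(-7\right) 0 \left(-27\right) \left(-37\right) = 0 \left(-27\right) \left(-37\right) = 0 \left(-37\right) = 0$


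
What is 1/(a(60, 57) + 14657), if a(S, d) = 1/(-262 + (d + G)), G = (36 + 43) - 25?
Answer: 151/2213206 ≈ 6.8227e-5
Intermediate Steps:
G = 54 (G = 79 - 25 = 54)
a(S, d) = 1/(-208 + d) (a(S, d) = 1/(-262 + (d + 54)) = 1/(-262 + (54 + d)) = 1/(-208 + d))
1/(a(60, 57) + 14657) = 1/(1/(-208 + 57) + 14657) = 1/(1/(-151) + 14657) = 1/(-1/151 + 14657) = 1/(2213206/151) = 151/2213206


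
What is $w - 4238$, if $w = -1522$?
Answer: $-5760$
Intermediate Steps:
$w - 4238 = -1522 - 4238 = -5760$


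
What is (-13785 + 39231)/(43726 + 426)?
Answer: 12723/22076 ≈ 0.57633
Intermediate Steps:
(-13785 + 39231)/(43726 + 426) = 25446/44152 = 25446*(1/44152) = 12723/22076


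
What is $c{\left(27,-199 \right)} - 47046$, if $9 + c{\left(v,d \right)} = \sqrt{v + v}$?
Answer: $-47055 + 3 \sqrt{6} \approx -47048.0$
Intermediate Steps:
$c{\left(v,d \right)} = -9 + \sqrt{2} \sqrt{v}$ ($c{\left(v,d \right)} = -9 + \sqrt{v + v} = -9 + \sqrt{2 v} = -9 + \sqrt{2} \sqrt{v}$)
$c{\left(27,-199 \right)} - 47046 = \left(-9 + \sqrt{2} \sqrt{27}\right) - 47046 = \left(-9 + \sqrt{2} \cdot 3 \sqrt{3}\right) - 47046 = \left(-9 + 3 \sqrt{6}\right) - 47046 = -47055 + 3 \sqrt{6}$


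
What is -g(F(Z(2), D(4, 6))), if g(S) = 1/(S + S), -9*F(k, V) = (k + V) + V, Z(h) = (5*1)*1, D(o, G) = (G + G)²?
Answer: 9/586 ≈ 0.015358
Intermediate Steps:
D(o, G) = 4*G² (D(o, G) = (2*G)² = 4*G²)
Z(h) = 5 (Z(h) = 5*1 = 5)
F(k, V) = -2*V/9 - k/9 (F(k, V) = -((k + V) + V)/9 = -((V + k) + V)/9 = -(k + 2*V)/9 = -2*V/9 - k/9)
g(S) = 1/(2*S)
-g(F(Z(2), D(4, 6))) = -1/(2*(-8*6²/9 - ⅑*5)) = -1/(2*(-8*36/9 - 5/9)) = -1/(2*(-2/9*144 - 5/9)) = -1/(2*(-32 - 5/9)) = -1/(2*(-293/9)) = -(-9)/(2*293) = -1*(-9/586) = 9/586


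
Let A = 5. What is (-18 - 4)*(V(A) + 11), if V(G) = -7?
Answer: -88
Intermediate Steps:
(-18 - 4)*(V(A) + 11) = (-18 - 4)*(-7 + 11) = -22*4 = -88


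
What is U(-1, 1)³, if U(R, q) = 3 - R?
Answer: 64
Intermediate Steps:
U(-1, 1)³ = (3 - 1*(-1))³ = (3 + 1)³ = 4³ = 64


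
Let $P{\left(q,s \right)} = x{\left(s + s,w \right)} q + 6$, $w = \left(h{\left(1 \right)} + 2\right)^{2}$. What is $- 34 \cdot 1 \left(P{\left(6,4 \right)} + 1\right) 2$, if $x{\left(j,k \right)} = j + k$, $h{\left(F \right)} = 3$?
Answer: $-13940$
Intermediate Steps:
$w = 25$ ($w = \left(3 + 2\right)^{2} = 5^{2} = 25$)
$P{\left(q,s \right)} = 6 + q \left(25 + 2 s\right)$ ($P{\left(q,s \right)} = \left(\left(s + s\right) + 25\right) q + 6 = \left(2 s + 25\right) q + 6 = \left(25 + 2 s\right) q + 6 = q \left(25 + 2 s\right) + 6 = 6 + q \left(25 + 2 s\right)$)
$- 34 \cdot 1 \left(P{\left(6,4 \right)} + 1\right) 2 = - 34 \cdot 1 \left(\left(6 + 6 \left(25 + 2 \cdot 4\right)\right) + 1\right) 2 = - 34 \cdot 1 \left(\left(6 + 6 \left(25 + 8\right)\right) + 1\right) 2 = - 34 \cdot 1 \left(\left(6 + 6 \cdot 33\right) + 1\right) 2 = - 34 \cdot 1 \left(\left(6 + 198\right) + 1\right) 2 = - 34 \cdot 1 \left(204 + 1\right) 2 = - 34 \cdot 1 \cdot 205 \cdot 2 = \left(-34\right) 205 \cdot 2 = \left(-6970\right) 2 = -13940$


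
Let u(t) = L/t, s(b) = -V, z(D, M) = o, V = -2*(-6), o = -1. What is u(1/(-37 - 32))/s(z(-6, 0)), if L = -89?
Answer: -2047/4 ≈ -511.75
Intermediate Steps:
V = 12
z(D, M) = -1
s(b) = -12 (s(b) = -1*12 = -12)
u(t) = -89/t
u(1/(-37 - 32))/s(z(-6, 0)) = -89/(1/(-37 - 32))/(-12) = -89/(1/(-69))*(-1/12) = -89/(-1/69)*(-1/12) = -89*(-69)*(-1/12) = 6141*(-1/12) = -2047/4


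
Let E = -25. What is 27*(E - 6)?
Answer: -837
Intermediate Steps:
27*(E - 6) = 27*(-25 - 6) = 27*(-31) = -837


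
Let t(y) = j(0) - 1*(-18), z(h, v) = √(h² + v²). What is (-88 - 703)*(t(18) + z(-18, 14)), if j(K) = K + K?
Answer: -14238 - 1582*√130 ≈ -32276.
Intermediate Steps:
j(K) = 2*K
t(y) = 18 (t(y) = 2*0 - 1*(-18) = 0 + 18 = 18)
(-88 - 703)*(t(18) + z(-18, 14)) = (-88 - 703)*(18 + √((-18)² + 14²)) = -791*(18 + √(324 + 196)) = -791*(18 + √520) = -791*(18 + 2*√130) = -14238 - 1582*√130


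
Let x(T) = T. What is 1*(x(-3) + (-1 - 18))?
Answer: -22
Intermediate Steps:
1*(x(-3) + (-1 - 18)) = 1*(-3 + (-1 - 18)) = 1*(-3 - 19) = 1*(-22) = -22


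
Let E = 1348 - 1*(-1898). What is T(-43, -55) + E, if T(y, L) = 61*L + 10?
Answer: -99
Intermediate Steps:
T(y, L) = 10 + 61*L
E = 3246 (E = 1348 + 1898 = 3246)
T(-43, -55) + E = (10 + 61*(-55)) + 3246 = (10 - 3355) + 3246 = -3345 + 3246 = -99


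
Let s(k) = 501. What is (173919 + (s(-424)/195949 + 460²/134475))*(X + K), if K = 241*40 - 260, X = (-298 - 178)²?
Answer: 14418010303777359328/351336557 ≈ 4.1038e+10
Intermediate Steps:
X = 226576 (X = (-476)² = 226576)
K = 9380 (K = 9640 - 260 = 9380)
(173919 + (s(-424)/195949 + 460²/134475))*(X + K) = (173919 + (501/195949 + 460²/134475))*(226576 + 9380) = (173919 + (501*(1/195949) + 211600*(1/134475)))*235956 = (173919 + (501/195949 + 8464/5379))*235956 = (173919 + 1661207215/1054009671)*235956 = (183313969177864/1054009671)*235956 = 14418010303777359328/351336557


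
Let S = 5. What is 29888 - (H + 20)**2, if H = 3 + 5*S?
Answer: 27584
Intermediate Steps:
H = 28 (H = 3 + 5*5 = 3 + 25 = 28)
29888 - (H + 20)**2 = 29888 - (28 + 20)**2 = 29888 - 1*48**2 = 29888 - 1*2304 = 29888 - 2304 = 27584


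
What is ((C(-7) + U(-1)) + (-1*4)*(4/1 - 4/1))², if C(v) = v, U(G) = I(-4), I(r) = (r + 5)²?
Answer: 36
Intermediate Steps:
I(r) = (5 + r)²
U(G) = 1 (U(G) = (5 - 4)² = 1² = 1)
((C(-7) + U(-1)) + (-1*4)*(4/1 - 4/1))² = ((-7 + 1) + (-1*4)*(4/1 - 4/1))² = (-6 - 4*(4*1 - 4*1))² = (-6 - 4*(4 - 4))² = (-6 - 4*0)² = (-6 + 0)² = (-6)² = 36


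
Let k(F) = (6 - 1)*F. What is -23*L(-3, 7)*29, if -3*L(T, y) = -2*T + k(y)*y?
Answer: 167417/3 ≈ 55806.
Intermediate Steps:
k(F) = 5*F
L(T, y) = -5*y**2/3 + 2*T/3 (L(T, y) = -(-2*T + (5*y)*y)/3 = -(-2*T + 5*y**2)/3 = -5*y**2/3 + 2*T/3)
-23*L(-3, 7)*29 = -23*(-5/3*7**2 + (2/3)*(-3))*29 = -23*(-5/3*49 - 2)*29 = -23*(-245/3 - 2)*29 = -23*(-251/3)*29 = (5773/3)*29 = 167417/3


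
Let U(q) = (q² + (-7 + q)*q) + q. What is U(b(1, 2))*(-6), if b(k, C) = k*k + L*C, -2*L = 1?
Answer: 0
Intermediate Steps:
L = -½ (L = -½*1 = -½ ≈ -0.50000)
b(k, C) = k² - C/2 (b(k, C) = k*k - C/2 = k² - C/2)
U(q) = q + q² + q*(-7 + q) (U(q) = (q² + q*(-7 + q)) + q = q + q² + q*(-7 + q))
U(b(1, 2))*(-6) = (2*(1² - ½*2)*(-3 + (1² - ½*2)))*(-6) = (2*(1 - 1)*(-3 + (1 - 1)))*(-6) = (2*0*(-3 + 0))*(-6) = (2*0*(-3))*(-6) = 0*(-6) = 0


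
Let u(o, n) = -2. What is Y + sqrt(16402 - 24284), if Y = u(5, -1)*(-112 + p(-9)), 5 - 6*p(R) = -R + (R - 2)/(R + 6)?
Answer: 2039/9 + I*sqrt(7882) ≈ 226.56 + 88.781*I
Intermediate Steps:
p(R) = 5/6 + R/6 - (-2 + R)/(6*(6 + R)) (p(R) = 5/6 - (-R + (R - 2)/(R + 6))/6 = 5/6 - (-R + (-2 + R)/(6 + R))/6 = 5/6 + (R/6 - (-2 + R)/(6*(6 + R))) = 5/6 + R/6 - (-2 + R)/(6*(6 + R)))
Y = 2039/9 (Y = -2*(-112 + (32 + (-9)**2 + 10*(-9))/(6*(6 - 9))) = -2*(-112 + (1/6)*(32 + 81 - 90)/(-3)) = -2*(-112 + (1/6)*(-1/3)*23) = -2*(-112 - 23/18) = -2*(-2039/18) = 2039/9 ≈ 226.56)
Y + sqrt(16402 - 24284) = 2039/9 + sqrt(16402 - 24284) = 2039/9 + sqrt(-7882) = 2039/9 + I*sqrt(7882)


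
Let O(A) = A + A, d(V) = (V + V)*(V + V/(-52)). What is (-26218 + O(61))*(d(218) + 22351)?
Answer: -39207282800/13 ≈ -3.0159e+9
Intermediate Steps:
d(V) = 51*V²/26 (d(V) = (2*V)*(V + V*(-1/52)) = (2*V)*(V - V/52) = (2*V)*(51*V/52) = 51*V²/26)
O(A) = 2*A
(-26218 + O(61))*(d(218) + 22351) = (-26218 + 2*61)*((51/26)*218² + 22351) = (-26218 + 122)*((51/26)*47524 + 22351) = -26096*(1211862/13 + 22351) = -26096*1502425/13 = -39207282800/13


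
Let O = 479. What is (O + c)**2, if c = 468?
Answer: 896809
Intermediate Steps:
(O + c)**2 = (479 + 468)**2 = 947**2 = 896809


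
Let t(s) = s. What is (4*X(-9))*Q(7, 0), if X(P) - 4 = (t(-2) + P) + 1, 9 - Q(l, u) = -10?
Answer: -456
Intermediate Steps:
Q(l, u) = 19 (Q(l, u) = 9 - 1*(-10) = 9 + 10 = 19)
X(P) = 3 + P (X(P) = 4 + ((-2 + P) + 1) = 4 + (-1 + P) = 3 + P)
(4*X(-9))*Q(7, 0) = (4*(3 - 9))*19 = (4*(-6))*19 = -24*19 = -456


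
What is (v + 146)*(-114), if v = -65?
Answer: -9234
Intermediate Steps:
(v + 146)*(-114) = (-65 + 146)*(-114) = 81*(-114) = -9234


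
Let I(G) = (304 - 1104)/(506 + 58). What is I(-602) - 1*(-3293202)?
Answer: 464341282/141 ≈ 3.2932e+6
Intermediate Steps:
I(G) = -200/141 (I(G) = -800/564 = -800*1/564 = -200/141)
I(-602) - 1*(-3293202) = -200/141 - 1*(-3293202) = -200/141 + 3293202 = 464341282/141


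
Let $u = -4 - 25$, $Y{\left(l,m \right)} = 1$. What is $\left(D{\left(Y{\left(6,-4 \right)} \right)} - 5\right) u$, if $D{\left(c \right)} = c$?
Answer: $116$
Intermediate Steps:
$u = -29$ ($u = -4 - 25 = -29$)
$\left(D{\left(Y{\left(6,-4 \right)} \right)} - 5\right) u = \left(1 - 5\right) \left(-29\right) = \left(-4\right) \left(-29\right) = 116$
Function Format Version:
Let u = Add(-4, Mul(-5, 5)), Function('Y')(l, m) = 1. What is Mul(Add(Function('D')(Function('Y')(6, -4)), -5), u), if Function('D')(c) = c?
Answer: 116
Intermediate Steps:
u = -29 (u = Add(-4, -25) = -29)
Mul(Add(Function('D')(Function('Y')(6, -4)), -5), u) = Mul(Add(1, -5), -29) = Mul(-4, -29) = 116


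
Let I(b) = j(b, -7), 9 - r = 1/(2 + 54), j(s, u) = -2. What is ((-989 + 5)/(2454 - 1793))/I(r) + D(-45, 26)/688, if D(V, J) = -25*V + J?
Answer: 1099307/454768 ≈ 2.4173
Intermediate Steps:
D(V, J) = J - 25*V
r = 503/56 (r = 9 - 1/(2 + 54) = 9 - 1/56 = 503/56 ≈ 8.9821)
I(b) = -2
((-989 + 5)/(2454 - 1793))/I(r) + D(-45, 26)/688 = ((-989 + 5)/(2454 - 1793))/(-2) + (26 - 25*(-45))/688 = -984/661*(-½) + (26 + 1125)*(1/688) = -984*1/661*(-½) + 1151*(1/688) = -984/661*(-½) + 1151/688 = 492/661 + 1151/688 = 1099307/454768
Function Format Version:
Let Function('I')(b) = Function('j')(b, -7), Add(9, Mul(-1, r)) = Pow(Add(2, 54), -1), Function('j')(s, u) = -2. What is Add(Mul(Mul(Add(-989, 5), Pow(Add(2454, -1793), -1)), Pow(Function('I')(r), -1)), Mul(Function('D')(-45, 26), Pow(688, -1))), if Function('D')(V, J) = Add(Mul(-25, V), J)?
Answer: Rational(1099307, 454768) ≈ 2.4173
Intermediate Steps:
Function('D')(V, J) = Add(J, Mul(-25, V))
r = Rational(503, 56) (r = Add(9, Mul(-1, Pow(Add(2, 54), -1))) = Add(9, Mul(-1, Pow(56, -1))) = Add(9, Mul(-1, Rational(1, 56))) = Add(9, Rational(-1, 56)) = Rational(503, 56) ≈ 8.9821)
Function('I')(b) = -2
Add(Mul(Mul(Add(-989, 5), Pow(Add(2454, -1793), -1)), Pow(Function('I')(r), -1)), Mul(Function('D')(-45, 26), Pow(688, -1))) = Add(Mul(Mul(Add(-989, 5), Pow(Add(2454, -1793), -1)), Pow(-2, -1)), Mul(Add(26, Mul(-25, -45)), Pow(688, -1))) = Add(Mul(Mul(-984, Pow(661, -1)), Rational(-1, 2)), Mul(Add(26, 1125), Rational(1, 688))) = Add(Mul(Mul(-984, Rational(1, 661)), Rational(-1, 2)), Mul(1151, Rational(1, 688))) = Add(Mul(Rational(-984, 661), Rational(-1, 2)), Rational(1151, 688)) = Add(Rational(492, 661), Rational(1151, 688)) = Rational(1099307, 454768)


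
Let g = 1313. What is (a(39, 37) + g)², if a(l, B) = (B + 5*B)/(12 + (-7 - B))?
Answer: 436684609/256 ≈ 1.7058e+6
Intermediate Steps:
a(l, B) = 6*B/(5 - B) (a(l, B) = (6*B)/(5 - B) = 6*B/(5 - B))
(a(39, 37) + g)² = (-6*37/(-5 + 37) + 1313)² = (-6*37/32 + 1313)² = (-6*37*1/32 + 1313)² = (-111/16 + 1313)² = (20897/16)² = 436684609/256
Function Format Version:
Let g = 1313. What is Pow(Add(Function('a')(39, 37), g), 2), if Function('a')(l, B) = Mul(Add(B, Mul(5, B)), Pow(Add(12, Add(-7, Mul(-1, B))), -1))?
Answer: Rational(436684609, 256) ≈ 1.7058e+6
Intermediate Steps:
Function('a')(l, B) = Mul(6, B, Pow(Add(5, Mul(-1, B)), -1)) (Function('a')(l, B) = Mul(Mul(6, B), Pow(Add(5, Mul(-1, B)), -1)) = Mul(6, B, Pow(Add(5, Mul(-1, B)), -1)))
Pow(Add(Function('a')(39, 37), g), 2) = Pow(Add(Mul(-6, 37, Pow(Add(-5, 37), -1)), 1313), 2) = Pow(Add(Mul(-6, 37, Pow(32, -1)), 1313), 2) = Pow(Add(Mul(-6, 37, Rational(1, 32)), 1313), 2) = Pow(Add(Rational(-111, 16), 1313), 2) = Pow(Rational(20897, 16), 2) = Rational(436684609, 256)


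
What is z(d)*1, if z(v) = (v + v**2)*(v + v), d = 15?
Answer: 7200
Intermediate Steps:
z(v) = 2*v*(v + v**2) (z(v) = (v + v**2)*(2*v) = 2*v*(v + v**2))
z(d)*1 = (2*15**2*(1 + 15))*1 = (2*225*16)*1 = 7200*1 = 7200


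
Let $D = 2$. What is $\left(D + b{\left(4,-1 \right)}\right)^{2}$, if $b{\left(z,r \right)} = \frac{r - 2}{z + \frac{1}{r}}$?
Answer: $1$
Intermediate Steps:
$b{\left(z,r \right)} = \frac{-2 + r}{z + \frac{1}{r}}$
$\left(D + b{\left(4,-1 \right)}\right)^{2} = \left(2 - \frac{-2 - 1}{1 - 4}\right)^{2} = \left(2 - \frac{1}{1 - 4} \left(-3\right)\right)^{2} = \left(2 - \frac{1}{-3} \left(-3\right)\right)^{2} = \left(2 - \left(- \frac{1}{3}\right) \left(-3\right)\right)^{2} = \left(2 - 1\right)^{2} = 1^{2} = 1$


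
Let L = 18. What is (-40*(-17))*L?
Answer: 12240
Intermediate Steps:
(-40*(-17))*L = -40*(-17)*18 = 680*18 = 12240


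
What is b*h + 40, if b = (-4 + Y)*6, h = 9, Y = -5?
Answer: -446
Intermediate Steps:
b = -54 (b = (-4 - 5)*6 = -9*6 = -54)
b*h + 40 = -54*9 + 40 = -486 + 40 = -446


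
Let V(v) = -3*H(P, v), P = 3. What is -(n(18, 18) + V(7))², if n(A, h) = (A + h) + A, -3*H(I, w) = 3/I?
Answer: -3025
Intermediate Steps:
H(I, w) = -1/I
n(A, h) = h + 2*A
V(v) = 1 (V(v) = -(-3)/3 = -3*(-⅓) = 1)
-(n(18, 18) + V(7))² = -((18 + 2*18) + 1)² = -((18 + 36) + 1)² = -(54 + 1)² = -1*55² = -1*3025 = -3025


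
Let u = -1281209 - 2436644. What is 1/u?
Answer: -1/3717853 ≈ -2.6897e-7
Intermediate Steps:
u = -3717853
1/u = 1/(-3717853) = -1/3717853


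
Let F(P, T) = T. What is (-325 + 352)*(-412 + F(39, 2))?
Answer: -11070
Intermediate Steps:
(-325 + 352)*(-412 + F(39, 2)) = (-325 + 352)*(-412 + 2) = 27*(-410) = -11070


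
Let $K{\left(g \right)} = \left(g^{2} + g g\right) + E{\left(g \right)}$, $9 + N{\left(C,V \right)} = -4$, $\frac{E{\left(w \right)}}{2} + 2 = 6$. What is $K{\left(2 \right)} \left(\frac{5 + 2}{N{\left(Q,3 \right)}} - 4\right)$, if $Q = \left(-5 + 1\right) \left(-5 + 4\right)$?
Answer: $- \frac{944}{13} \approx -72.615$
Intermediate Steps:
$E{\left(w \right)} = 8$ ($E{\left(w \right)} = -4 + 2 \cdot 6 = -4 + 12 = 8$)
$Q = 4$ ($Q = \left(-4\right) \left(-1\right) = 4$)
$N{\left(C,V \right)} = -13$ ($N{\left(C,V \right)} = -9 - 4 = -13$)
$K{\left(g \right)} = 8 + 2 g^{2}$ ($K{\left(g \right)} = \left(g^{2} + g g\right) + 8 = \left(g^{2} + g^{2}\right) + 8 = 2 g^{2} + 8 = 8 + 2 g^{2}$)
$K{\left(2 \right)} \left(\frac{5 + 2}{N{\left(Q,3 \right)}} - 4\right) = \left(8 + 2 \cdot 2^{2}\right) \left(\frac{5 + 2}{-13} - 4\right) = \left(8 + 2 \cdot 4\right) \left(7 \left(- \frac{1}{13}\right) - 4\right) = \left(8 + 8\right) \left(- \frac{7}{13} - 4\right) = 16 \left(- \frac{59}{13}\right) = - \frac{944}{13}$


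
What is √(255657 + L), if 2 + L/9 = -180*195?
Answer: I*√60261 ≈ 245.48*I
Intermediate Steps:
L = -315918 (L = -18 + 9*(-180*195) = -18 + 9*(-35100) = -18 - 315900 = -315918)
√(255657 + L) = √(255657 - 315918) = √(-60261) = I*√60261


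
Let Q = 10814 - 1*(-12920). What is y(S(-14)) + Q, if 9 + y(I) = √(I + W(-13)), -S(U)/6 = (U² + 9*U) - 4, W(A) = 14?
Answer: 23725 + I*√382 ≈ 23725.0 + 19.545*I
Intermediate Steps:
S(U) = 24 - 54*U - 6*U² (S(U) = -6*((U² + 9*U) - 4) = -6*(-4 + U² + 9*U) = 24 - 54*U - 6*U²)
Q = 23734 (Q = 10814 + 12920 = 23734)
y(I) = -9 + √(14 + I) (y(I) = -9 + √(I + 14) = -9 + √(14 + I))
y(S(-14)) + Q = (-9 + √(14 + (24 - 54*(-14) - 6*(-14)²))) + 23734 = (-9 + √(14 + (24 + 756 - 6*196))) + 23734 = (-9 + √(14 + (24 + 756 - 1176))) + 23734 = (-9 + √(14 - 396)) + 23734 = (-9 + √(-382)) + 23734 = (-9 + I*√382) + 23734 = 23725 + I*√382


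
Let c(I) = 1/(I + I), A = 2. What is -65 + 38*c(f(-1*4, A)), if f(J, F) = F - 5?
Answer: -214/3 ≈ -71.333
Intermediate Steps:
f(J, F) = -5 + F
c(I) = 1/(2*I)
-65 + 38*c(f(-1*4, A)) = -65 + 38*(1/(2*(-5 + 2))) = -65 + 38*((1/2)/(-3)) = -65 + 38*((1/2)*(-1/3)) = -65 + 38*(-1/6) = -65 - 19/3 = -214/3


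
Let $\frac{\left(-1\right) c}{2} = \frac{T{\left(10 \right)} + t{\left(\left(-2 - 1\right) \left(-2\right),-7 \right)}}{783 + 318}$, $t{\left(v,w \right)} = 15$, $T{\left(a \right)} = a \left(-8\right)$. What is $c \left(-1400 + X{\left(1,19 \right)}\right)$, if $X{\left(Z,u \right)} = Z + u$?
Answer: $- \frac{59800}{367} \approx -162.94$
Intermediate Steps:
$T{\left(a \right)} = - 8 a$
$c = \frac{130}{1101}$ ($c = - 2 \frac{\left(-8\right) 10 + 15}{783 + 318} = - 2 \frac{-80 + 15}{1101} = - 2 \left(\left(-65\right) \frac{1}{1101}\right) = \left(-2\right) \left(- \frac{65}{1101}\right) = \frac{130}{1101} \approx 0.11807$)
$c \left(-1400 + X{\left(1,19 \right)}\right) = \frac{130 \left(-1400 + \left(1 + 19\right)\right)}{1101} = \frac{130 \left(-1400 + 20\right)}{1101} = \frac{130}{1101} \left(-1380\right) = - \frac{59800}{367}$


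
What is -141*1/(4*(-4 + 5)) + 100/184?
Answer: -3193/92 ≈ -34.707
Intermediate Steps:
-141*1/(4*(-4 + 5)) + 100/184 = -141/(4*1) + 100*(1/184) = -141/4 + 25/46 = -3193/92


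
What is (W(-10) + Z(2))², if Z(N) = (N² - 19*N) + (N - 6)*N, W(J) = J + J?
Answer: 3844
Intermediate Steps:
W(J) = 2*J
Z(N) = N² - 19*N + N*(-6 + N) (Z(N) = (N² - 19*N) + (-6 + N)*N = (N² - 19*N) + N*(-6 + N) = N² - 19*N + N*(-6 + N))
(W(-10) + Z(2))² = (2*(-10) + 2*(-25 + 2*2))² = (-20 + 2*(-25 + 4))² = (-20 + 2*(-21))² = (-20 - 42)² = (-62)² = 3844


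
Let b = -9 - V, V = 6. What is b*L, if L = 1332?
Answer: -19980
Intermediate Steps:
b = -15 (b = -9 - 1*6 = -9 - 6 = -15)
b*L = -15*1332 = -19980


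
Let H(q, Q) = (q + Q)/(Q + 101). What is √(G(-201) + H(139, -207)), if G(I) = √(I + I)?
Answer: √(1802 + 2809*I*√402)/53 ≈ 3.2173 + 3.116*I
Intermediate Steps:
H(q, Q) = (Q + q)/(101 + Q)
G(I) = √2*√I (G(I) = √(2*I) = √2*√I)
√(G(-201) + H(139, -207)) = √(√2*√(-201) + (-207 + 139)/(101 - 207)) = √(√2*(I*√201) - 68/(-106)) = √(I*√402 - 1/106*(-68)) = √(I*√402 + 34/53) = √(34/53 + I*√402)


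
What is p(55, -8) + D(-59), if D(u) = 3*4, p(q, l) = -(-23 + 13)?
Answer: 22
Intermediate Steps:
p(q, l) = 10 (p(q, l) = -1*(-10) = 10)
D(u) = 12
p(55, -8) + D(-59) = 10 + 12 = 22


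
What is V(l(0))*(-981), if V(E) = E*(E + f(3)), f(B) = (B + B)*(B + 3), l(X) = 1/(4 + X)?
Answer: -142245/16 ≈ -8890.3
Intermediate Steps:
f(B) = 2*B*(3 + B) (f(B) = (2*B)*(3 + B) = 2*B*(3 + B))
V(E) = E*(36 + E) (V(E) = E*(E + 2*3*(3 + 3)) = E*(E + 2*3*6) = E*(E + 36) = E*(36 + E))
V(l(0))*(-981) = ((36 + 1/(4 + 0))/(4 + 0))*(-981) = ((36 + 1/4)/4)*(-981) = ((1/4)*(145/4))*(-981) = (145/16)*(-981) = -142245/16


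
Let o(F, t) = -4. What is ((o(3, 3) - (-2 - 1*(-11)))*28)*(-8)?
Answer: 2912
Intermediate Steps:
((o(3, 3) - (-2 - 1*(-11)))*28)*(-8) = ((-4 - (-2 - 1*(-11)))*28)*(-8) = ((-4 - (-2 + 11))*28)*(-8) = ((-4 - 1*9)*28)*(-8) = ((-4 - 9)*28)*(-8) = -13*28*(-8) = -364*(-8) = 2912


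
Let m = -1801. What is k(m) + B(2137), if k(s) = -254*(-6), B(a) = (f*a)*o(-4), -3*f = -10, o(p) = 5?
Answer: 111422/3 ≈ 37141.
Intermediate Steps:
f = 10/3 (f = -⅓*(-10) = 10/3 ≈ 3.3333)
B(a) = 50*a/3 (B(a) = (10*a/3)*5 = 50*a/3)
k(s) = 1524
k(m) + B(2137) = 1524 + (50/3)*2137 = 1524 + 106850/3 = 111422/3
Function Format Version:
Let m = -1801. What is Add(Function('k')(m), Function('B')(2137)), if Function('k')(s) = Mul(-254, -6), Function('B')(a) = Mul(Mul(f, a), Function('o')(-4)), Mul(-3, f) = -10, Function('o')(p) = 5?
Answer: Rational(111422, 3) ≈ 37141.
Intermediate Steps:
f = Rational(10, 3) (f = Mul(Rational(-1, 3), -10) = Rational(10, 3) ≈ 3.3333)
Function('B')(a) = Mul(Rational(50, 3), a) (Function('B')(a) = Mul(Mul(Rational(10, 3), a), 5) = Mul(Rational(50, 3), a))
Function('k')(s) = 1524
Add(Function('k')(m), Function('B')(2137)) = Add(1524, Mul(Rational(50, 3), 2137)) = Add(1524, Rational(106850, 3)) = Rational(111422, 3)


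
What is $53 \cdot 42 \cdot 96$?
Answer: $213696$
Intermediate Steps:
$53 \cdot 42 \cdot 96 = 2226 \cdot 96 = 213696$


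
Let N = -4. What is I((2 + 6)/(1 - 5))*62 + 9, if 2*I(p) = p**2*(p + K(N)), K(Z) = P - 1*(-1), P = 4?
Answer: 381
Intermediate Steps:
K(Z) = 5 (K(Z) = 4 - 1*(-1) = 4 + 1 = 5)
I(p) = p**2*(5 + p)/2 (I(p) = (p**2*(p + 5))/2 = (p**2*(5 + p))/2 = p**2*(5 + p)/2)
I((2 + 6)/(1 - 5))*62 + 9 = (((2 + 6)/(1 - 5))**2*(5 + (2 + 6)/(1 - 5))/2)*62 + 9 = ((8/(-4))**2*(5 + 8/(-4))/2)*62 + 9 = ((8*(-1/4))**2*(5 + 8*(-1/4))/2)*62 + 9 = ((1/2)*(-2)**2*(5 - 2))*62 + 9 = ((1/2)*4*3)*62 + 9 = 6*62 + 9 = 372 + 9 = 381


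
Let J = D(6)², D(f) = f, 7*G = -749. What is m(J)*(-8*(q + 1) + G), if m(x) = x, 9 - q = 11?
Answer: -3564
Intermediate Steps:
q = -2 (q = 9 - 1*11 = 9 - 11 = -2)
G = -107 (G = (⅐)*(-749) = -107)
J = 36 (J = 6² = 36)
m(J)*(-8*(q + 1) + G) = 36*(-8*(-2 + 1) - 107) = 36*(-8*(-1) - 107) = 36*(8 - 107) = 36*(-99) = -3564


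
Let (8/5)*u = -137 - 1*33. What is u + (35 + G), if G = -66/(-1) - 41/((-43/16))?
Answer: 1721/172 ≈ 10.006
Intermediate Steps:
u = -425/4 (u = 5*(-137 - 1*33)/8 = 5*(-137 - 33)/8 = (5/8)*(-170) = -425/4 ≈ -106.25)
G = 3494/43 (G = -66*(-1) - 41/((-43*1/16)) = 66 - 41/(-43/16) = 66 - 41*(-16/43) = 66 + 656/43 = 3494/43 ≈ 81.256)
u + (35 + G) = -425/4 + (35 + 3494/43) = -425/4 + 4999/43 = 1721/172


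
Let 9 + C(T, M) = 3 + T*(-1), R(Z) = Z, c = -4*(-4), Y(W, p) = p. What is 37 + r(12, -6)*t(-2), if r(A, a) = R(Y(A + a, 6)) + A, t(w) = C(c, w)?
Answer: -359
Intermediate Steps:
c = 16
C(T, M) = -6 - T (C(T, M) = -9 + (3 + T*(-1)) = -9 + (3 - T) = -6 - T)
t(w) = -22 (t(w) = -6 - 1*16 = -6 - 16 = -22)
r(A, a) = 6 + A
37 + r(12, -6)*t(-2) = 37 + (6 + 12)*(-22) = 37 + 18*(-22) = 37 - 396 = -359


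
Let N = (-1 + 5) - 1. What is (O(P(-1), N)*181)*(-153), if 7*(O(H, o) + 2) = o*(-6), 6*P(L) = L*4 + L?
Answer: 886176/7 ≈ 1.2660e+5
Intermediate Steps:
N = 3 (N = 4 - 1 = 3)
P(L) = 5*L/6 (P(L) = (L*4 + L)/6 = (4*L + L)/6 = (5*L)/6 = 5*L/6)
O(H, o) = -2 - 6*o/7 (O(H, o) = -2 + (o*(-6))/7 = -2 + (-6*o)/7 = -2 - 6*o/7)
(O(P(-1), N)*181)*(-153) = ((-2 - 6/7*3)*181)*(-153) = ((-2 - 18/7)*181)*(-153) = -32/7*181*(-153) = -5792/7*(-153) = 886176/7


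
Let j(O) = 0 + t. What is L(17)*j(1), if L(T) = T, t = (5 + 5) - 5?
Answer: 85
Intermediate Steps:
t = 5 (t = 10 - 5 = 5)
j(O) = 5 (j(O) = 0 + 5 = 5)
L(17)*j(1) = 17*5 = 85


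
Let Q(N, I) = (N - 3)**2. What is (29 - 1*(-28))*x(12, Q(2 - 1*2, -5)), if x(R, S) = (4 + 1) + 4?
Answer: 513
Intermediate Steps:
Q(N, I) = (-3 + N)**2
x(R, S) = 9 (x(R, S) = 5 + 4 = 9)
(29 - 1*(-28))*x(12, Q(2 - 1*2, -5)) = (29 - 1*(-28))*9 = (29 + 28)*9 = 57*9 = 513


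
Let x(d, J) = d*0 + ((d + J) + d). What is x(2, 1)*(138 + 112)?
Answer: 1250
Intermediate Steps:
x(d, J) = J + 2*d (x(d, J) = 0 + ((J + d) + d) = 0 + (J + 2*d) = J + 2*d)
x(2, 1)*(138 + 112) = (1 + 2*2)*(138 + 112) = (1 + 4)*250 = 5*250 = 1250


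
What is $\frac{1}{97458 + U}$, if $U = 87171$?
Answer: $\frac{1}{184629} \approx 5.4163 \cdot 10^{-6}$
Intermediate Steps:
$\frac{1}{97458 + U} = \frac{1}{97458 + 87171} = \frac{1}{184629}$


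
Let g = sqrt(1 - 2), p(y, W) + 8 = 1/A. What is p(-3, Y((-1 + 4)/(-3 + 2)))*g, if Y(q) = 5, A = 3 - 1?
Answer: -15*I/2 ≈ -7.5*I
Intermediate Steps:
A = 2
p(y, W) = -15/2 (p(y, W) = -8 + 1/2 = -15/2)
g = I (g = sqrt(-1) = I ≈ 1.0*I)
p(-3, Y((-1 + 4)/(-3 + 2)))*g = -15*I/2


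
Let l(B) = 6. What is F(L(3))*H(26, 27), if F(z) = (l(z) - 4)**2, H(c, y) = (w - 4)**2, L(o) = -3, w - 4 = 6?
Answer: 144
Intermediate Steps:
w = 10 (w = 4 + 6 = 10)
H(c, y) = 36 (H(c, y) = (10 - 4)**2 = 6**2 = 36)
F(z) = 4 (F(z) = (6 - 4)**2 = 2**2 = 4)
F(L(3))*H(26, 27) = 4*36 = 144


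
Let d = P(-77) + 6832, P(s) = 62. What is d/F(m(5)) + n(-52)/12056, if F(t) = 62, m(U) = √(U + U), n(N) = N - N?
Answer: 3447/31 ≈ 111.19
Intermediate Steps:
n(N) = 0
m(U) = √2*√U (m(U) = √(2*U) = √2*√U)
d = 6894 (d = 62 + 6832 = 6894)
d/F(m(5)) + n(-52)/12056 = 6894/62 + 0/12056 = 6894*(1/62) + 0*(1/12056) = 3447/31 + 0 = 3447/31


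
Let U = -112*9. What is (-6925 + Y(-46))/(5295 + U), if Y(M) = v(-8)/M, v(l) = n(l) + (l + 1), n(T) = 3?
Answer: -53091/32867 ≈ -1.6153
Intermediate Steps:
U = -1008
v(l) = 4 + l (v(l) = 3 + (l + 1) = 3 + (1 + l) = 4 + l)
Y(M) = -4/M (Y(M) = (4 - 8)/M = -4/M)
(-6925 + Y(-46))/(5295 + U) = (-6925 - 4/(-46))/(5295 - 1008) = (-6925 - 4*(-1/46))/4287 = (-6925 + 2/23)*(1/4287) = -159273/23*1/4287 = -53091/32867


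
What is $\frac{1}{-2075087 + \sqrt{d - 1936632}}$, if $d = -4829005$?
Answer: $- \frac{2075087}{4305992823206} - \frac{i \sqrt{6765637}}{4305992823206} \approx -4.8191 \cdot 10^{-7} - 6.0406 \cdot 10^{-10} i$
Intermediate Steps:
$\frac{1}{-2075087 + \sqrt{d - 1936632}} = \frac{1}{-2075087 + \sqrt{-4829005 - 1936632}} = \frac{1}{-2075087 + \sqrt{-6765637}} = \frac{1}{-2075087 + i \sqrt{6765637}}$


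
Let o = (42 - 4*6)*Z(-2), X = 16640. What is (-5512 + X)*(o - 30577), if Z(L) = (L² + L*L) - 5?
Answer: -339659944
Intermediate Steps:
Z(L) = -5 + 2*L² (Z(L) = (L² + L²) - 5 = 2*L² - 5 = -5 + 2*L²)
o = 54 (o = (42 - 4*6)*(-5 + 2*(-2)²) = (42 - 24)*(-5 + 2*4) = 18*(-5 + 8) = 18*3 = 54)
(-5512 + X)*(o - 30577) = (-5512 + 16640)*(54 - 30577) = 11128*(-30523) = -339659944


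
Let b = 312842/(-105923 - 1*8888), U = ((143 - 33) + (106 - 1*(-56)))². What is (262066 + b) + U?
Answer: 38581923708/114811 ≈ 3.3605e+5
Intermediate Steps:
U = 73984 (U = (110 + (106 + 56))² = (110 + 162)² = 272² = 73984)
b = -312842/114811 (b = 312842/(-105923 - 8888) = 312842/(-114811) = 312842*(-1/114811) = -312842/114811 ≈ -2.7248)
(262066 + b) + U = (262066 - 312842/114811) + 73984 = 30087746684/114811 + 73984 = 38581923708/114811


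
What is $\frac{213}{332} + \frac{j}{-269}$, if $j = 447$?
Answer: $- \frac{91107}{89308} \approx -1.0201$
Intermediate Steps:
$\frac{213}{332} + \frac{j}{-269} = \frac{213}{332} + \frac{447}{-269} = 213 \cdot \frac{1}{332} + 447 \left(- \frac{1}{269}\right) = \frac{213}{332} - \frac{447}{269} = - \frac{91107}{89308}$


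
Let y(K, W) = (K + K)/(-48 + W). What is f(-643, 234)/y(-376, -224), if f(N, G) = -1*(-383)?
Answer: 6511/47 ≈ 138.53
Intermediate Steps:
f(N, G) = 383
y(K, W) = 2*K/(-48 + W) (y(K, W) = (2*K)/(-48 + W) = 2*K/(-48 + W))
f(-643, 234)/y(-376, -224) = 383/((2*(-376)/(-48 - 224))) = 383/((2*(-376)/(-272))) = 383/((2*(-376)*(-1/272))) = 383/(47/17) = 383*(17/47) = 6511/47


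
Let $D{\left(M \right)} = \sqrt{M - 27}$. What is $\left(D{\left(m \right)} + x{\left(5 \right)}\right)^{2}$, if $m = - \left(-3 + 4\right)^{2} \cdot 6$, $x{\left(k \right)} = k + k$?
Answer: $\left(10 + i \sqrt{33}\right)^{2} \approx 67.0 + 114.89 i$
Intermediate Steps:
$x{\left(k \right)} = 2 k$
$m = -6$ ($m = - 1^{2} \cdot 6 = \left(-1\right) 1 \cdot 6 = \left(-1\right) 6 = -6$)
$D{\left(M \right)} = \sqrt{-27 + M}$
$\left(D{\left(m \right)} + x{\left(5 \right)}\right)^{2} = \left(\sqrt{-27 - 6} + 2 \cdot 5\right)^{2} = \left(\sqrt{-33} + 10\right)^{2} = \left(i \sqrt{33} + 10\right)^{2} = \left(10 + i \sqrt{33}\right)^{2}$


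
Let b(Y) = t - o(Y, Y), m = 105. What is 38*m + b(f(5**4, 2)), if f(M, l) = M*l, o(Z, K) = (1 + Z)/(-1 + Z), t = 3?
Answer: 4986006/1249 ≈ 3992.0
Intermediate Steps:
o(Z, K) = (1 + Z)/(-1 + Z)
b(Y) = 3 - (1 + Y)/(-1 + Y)
38*m + b(f(5**4, 2)) = 38*105 + 2*(-2 + 5**4*2)/(-1 + 5**4*2) = 3990 + 2*(-2 + 625*2)/(-1 + 625*2) = 3990 + 2*(-2 + 1250)/(-1 + 1250) = 3990 + 2*1248/1249 = 3990 + 2*(1/1249)*1248 = 3990 + 2496/1249 = 4986006/1249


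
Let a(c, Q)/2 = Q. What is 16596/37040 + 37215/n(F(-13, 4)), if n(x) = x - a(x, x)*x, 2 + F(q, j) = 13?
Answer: -114550827/713020 ≈ -160.66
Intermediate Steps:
a(c, Q) = 2*Q
F(q, j) = 11 (F(q, j) = -2 + 13 = 11)
n(x) = x - 2*x**2 (n(x) = x - 2*x*x = x - 2*x**2)
16596/37040 + 37215/n(F(-13, 4)) = 16596/37040 + 37215/((11*(1 - 2*11))) = 16596*(1/37040) + 37215/((11*(1 - 22))) = 4149/9260 + 37215/((11*(-21))) = 4149/9260 + 37215/(-231) = 4149/9260 + 37215*(-1/231) = 4149/9260 - 12405/77 = -114550827/713020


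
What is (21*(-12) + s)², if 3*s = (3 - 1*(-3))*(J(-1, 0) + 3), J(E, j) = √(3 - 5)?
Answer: 60508 - 984*I*√2 ≈ 60508.0 - 1391.6*I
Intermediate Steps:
J(E, j) = I*√2 (J(E, j) = √(-2) = I*√2)
s = 6 + 2*I*√2 (s = ((3 - 1*(-3))*(I*√2 + 3))/3 = ((3 + 3)*(3 + I*√2))/3 = (6*(3 + I*√2))/3 = (18 + 6*I*√2)/3 = 6 + 2*I*√2 ≈ 6.0 + 2.8284*I)
(21*(-12) + s)² = (21*(-12) + (6 + 2*I*√2))² = (-252 + (6 + 2*I*√2))² = (-246 + 2*I*√2)²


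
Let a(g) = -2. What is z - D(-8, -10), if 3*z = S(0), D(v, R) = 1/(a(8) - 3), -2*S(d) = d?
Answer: ⅕ ≈ 0.20000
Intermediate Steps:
S(d) = -d/2
D(v, R) = -⅕ (D(v, R) = 1/(-2 - 3) = 1/(-5) = -⅕)
z = 0 (z = (-½*0)/3 = (⅓)*0 = 0)
z - D(-8, -10) = 0 - 1*(-⅕) = 0 + ⅕ = ⅕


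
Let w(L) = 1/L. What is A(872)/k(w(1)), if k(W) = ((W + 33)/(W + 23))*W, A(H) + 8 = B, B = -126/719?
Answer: -70536/12223 ≈ -5.7708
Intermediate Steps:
B = -126/719 (B = -126*1/719 = -126/719 ≈ -0.17524)
A(H) = -5878/719 (A(H) = -8 - 126/719 = -5878/719)
k(W) = W*(33 + W)/(23 + W) (k(W) = ((33 + W)/(23 + W))*W = W*(33 + W)/(23 + W))
A(872)/k(w(1)) = -5878*(23 + 1/1)/(33 + 1/1)/719 = -5878*(23 + 1)/(33 + 1)/719 = -5878/(719*(1*34/24)) = -5878/(719*(1*(1/24)*34)) = -5878/(719*17/12) = -5878/719*12/17 = -70536/12223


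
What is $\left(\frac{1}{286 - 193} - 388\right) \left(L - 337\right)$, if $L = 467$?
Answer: $- \frac{4690790}{93} \approx -50439.0$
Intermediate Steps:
$\left(\frac{1}{286 - 193} - 388\right) \left(L - 337\right) = \left(\frac{1}{286 - 193} - 388\right) \left(467 - 337\right) = \left(\frac{1}{93} - 388\right) 130 = \left(- \frac{36083}{93}\right) 130 = - \frac{4690790}{93}$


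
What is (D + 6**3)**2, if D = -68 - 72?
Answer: 5776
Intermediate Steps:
D = -140
(D + 6**3)**2 = (-140 + 6**3)**2 = (-140 + 216)**2 = 76**2 = 5776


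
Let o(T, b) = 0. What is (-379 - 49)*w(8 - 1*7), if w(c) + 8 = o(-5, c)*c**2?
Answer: 3424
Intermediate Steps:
w(c) = -8 (w(c) = -8 + 0*c**2 = -8 + 0 = -8)
(-379 - 49)*w(8 - 1*7) = (-379 - 49)*(-8) = -428*(-8) = 3424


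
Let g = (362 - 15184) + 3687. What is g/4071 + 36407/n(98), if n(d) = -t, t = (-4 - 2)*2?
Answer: 16453253/5428 ≈ 3031.2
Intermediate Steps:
g = -11135 (g = -14822 + 3687 = -11135)
t = -12 (t = -6*2 = -12)
n(d) = 12 (n(d) = -1*(-12) = 12)
g/4071 + 36407/n(98) = -11135/4071 + 36407/12 = 16453253/5428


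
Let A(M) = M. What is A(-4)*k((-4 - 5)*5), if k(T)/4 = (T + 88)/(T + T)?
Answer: 344/45 ≈ 7.6444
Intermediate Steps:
k(T) = 2*(88 + T)/T (k(T) = 4*((T + 88)/(T + T)) = 4*((88 + T)/((2*T))) = 4*((88 + T)*(1/(2*T))) = 4*((88 + T)/(2*T)) = 2*(88 + T)/T)
A(-4)*k((-4 - 5)*5) = -4*(2 + 176/(((-4 - 5)*5))) = -4*(2 + 176/((-9*5))) = -4*(2 + 176/(-45)) = -4*(2 + 176*(-1/45)) = -4*(2 - 176/45) = -4*(-86/45) = 344/45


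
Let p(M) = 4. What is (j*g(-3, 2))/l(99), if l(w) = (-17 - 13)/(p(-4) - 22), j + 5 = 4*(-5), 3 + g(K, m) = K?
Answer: 90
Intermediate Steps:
g(K, m) = -3 + K
j = -25 (j = -5 + 4*(-5) = -5 - 20 = -25)
l(w) = 5/3 (l(w) = (-17 - 13)/(4 - 22) = -30/(-18) = -30*(-1/18) = 5/3)
(j*g(-3, 2))/l(99) = (-25*(-3 - 3))/(5/3) = -25*(-6)*(3/5) = 150*(3/5) = 90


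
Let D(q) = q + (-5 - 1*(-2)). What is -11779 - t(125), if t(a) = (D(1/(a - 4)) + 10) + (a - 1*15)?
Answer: -1439417/121 ≈ -11896.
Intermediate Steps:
D(q) = -3 + q (D(q) = q + (-5 + 2) = q - 3 = -3 + q)
t(a) = -8 + a + 1/(-4 + a) (t(a) = ((-3 + 1/(a - 4)) + 10) + (a - 1*15) = ((-3 + 1/(-4 + a)) + 10) + (a - 15) = (7 + 1/(-4 + a)) + (-15 + a) = -8 + a + 1/(-4 + a))
-11779 - t(125) = -11779 - (1 + (-8 + 125)*(-4 + 125))/(-4 + 125) = -11779 - (1 + 117*121)/121 = -11779 - (1 + 14157)/121 = -11779 - 14158/121 = -1439417/121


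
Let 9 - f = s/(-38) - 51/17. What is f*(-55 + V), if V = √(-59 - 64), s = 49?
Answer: -27775/38 + 505*I*√123/38 ≈ -730.92 + 147.39*I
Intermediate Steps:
f = 505/38 (f = 9 - (49/(-38) - 51/17) = 9 - (49*(-1/38) - 51*1/17) = 9 - (-49/38 - 3) = 9 - 1*(-163/38) = 9 + 163/38 = 505/38 ≈ 13.289)
V = I*√123 (V = √(-123) = I*√123 ≈ 11.091*I)
f*(-55 + V) = 505*(-55 + I*√123)/38 = -27775/38 + 505*I*√123/38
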